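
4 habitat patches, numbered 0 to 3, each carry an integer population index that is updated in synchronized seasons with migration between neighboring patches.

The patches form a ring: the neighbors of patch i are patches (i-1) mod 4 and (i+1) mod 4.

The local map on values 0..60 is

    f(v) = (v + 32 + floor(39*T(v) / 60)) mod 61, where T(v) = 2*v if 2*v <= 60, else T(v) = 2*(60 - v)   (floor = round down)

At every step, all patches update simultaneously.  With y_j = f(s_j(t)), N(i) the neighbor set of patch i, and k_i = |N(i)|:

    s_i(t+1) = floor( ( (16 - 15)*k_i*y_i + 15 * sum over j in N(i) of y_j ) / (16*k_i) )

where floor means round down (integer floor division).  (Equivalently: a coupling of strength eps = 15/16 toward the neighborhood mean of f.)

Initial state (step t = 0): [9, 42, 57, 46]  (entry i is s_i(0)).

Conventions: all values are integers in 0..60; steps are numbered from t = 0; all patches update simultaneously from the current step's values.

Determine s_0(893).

Answer: s_0(893) = 37
Key observation: The state at step 3, [37, 37, 37, 37], reappears at step 4: the system is in a cycle of period 1 from step 3 on.  Therefore the state at step 893 equals the state at step 3 + ((893 - 3) mod 1) = 3, which is [37, 37, 37, 37].

Derivation:
t=0: [9, 42, 57, 46]
t=1: [36, 41, 35, 41]
t=2: [36, 37, 36, 37]
t=3: [37, 37, 37, 37]
t=4: [37, 37, 37, 37]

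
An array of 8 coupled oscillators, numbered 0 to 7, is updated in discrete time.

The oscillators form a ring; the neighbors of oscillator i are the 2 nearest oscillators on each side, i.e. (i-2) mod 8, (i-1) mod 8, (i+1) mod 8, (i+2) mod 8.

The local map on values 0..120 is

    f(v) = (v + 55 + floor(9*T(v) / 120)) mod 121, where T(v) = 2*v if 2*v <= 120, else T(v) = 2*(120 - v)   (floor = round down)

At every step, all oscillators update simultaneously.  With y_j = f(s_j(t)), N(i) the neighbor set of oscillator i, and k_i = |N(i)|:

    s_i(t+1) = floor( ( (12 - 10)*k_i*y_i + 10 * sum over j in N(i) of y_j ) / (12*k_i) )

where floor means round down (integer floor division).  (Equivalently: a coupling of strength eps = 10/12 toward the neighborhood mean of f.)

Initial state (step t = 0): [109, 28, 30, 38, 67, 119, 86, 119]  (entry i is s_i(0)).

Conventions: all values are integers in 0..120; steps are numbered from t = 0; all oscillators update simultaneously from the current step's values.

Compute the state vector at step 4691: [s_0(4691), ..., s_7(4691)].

Simulating step by step:
t=0: [109, 28, 30, 38, 67, 119, 86, 119]
t=1: [60, 73, 64, 65, 56, 47, 37, 52]
t=2: [48, 29, 30, 52, 65, 88, 88, 65]
t=3: [62, 81, 81, 62, 54, 36, 35, 53]
t=4: [52, 33, 33, 53, 64, 84, 85, 63]
t=5: [63, 83, 83, 63, 53, 35, 34, 53]
t=6: [53, 34, 34, 53, 64, 84, 84, 64]
t=7: [64, 84, 84, 64, 54, 35, 35, 54]
t=8: [54, 35, 35, 54, 65, 85, 85, 65]
t=9: [65, 85, 85, 65, 55, 36, 36, 55]
t=10: [55, 36, 36, 55, 66, 86, 86, 66]
t=11: [66, 86, 86, 66, 56, 37, 37, 56]
t=12: [56, 37, 37, 56, 67, 87, 87, 67]
t=13: [67, 87, 87, 67, 56, 37, 37, 56]
t=14: [56, 37, 37, 56, 67, 87, 87, 67]

Answer: [67, 87, 87, 67, 56, 37, 37, 56]
Key observation: The state at step 12, [56, 37, 37, 56, 67, 87, 87, 67], reappears at step 14: the system is in a cycle of period 2 from step 12 on.  Therefore the state at step 4691 equals the state at step 12 + ((4691 - 12) mod 2) = 13, which is [67, 87, 87, 67, 56, 37, 37, 56].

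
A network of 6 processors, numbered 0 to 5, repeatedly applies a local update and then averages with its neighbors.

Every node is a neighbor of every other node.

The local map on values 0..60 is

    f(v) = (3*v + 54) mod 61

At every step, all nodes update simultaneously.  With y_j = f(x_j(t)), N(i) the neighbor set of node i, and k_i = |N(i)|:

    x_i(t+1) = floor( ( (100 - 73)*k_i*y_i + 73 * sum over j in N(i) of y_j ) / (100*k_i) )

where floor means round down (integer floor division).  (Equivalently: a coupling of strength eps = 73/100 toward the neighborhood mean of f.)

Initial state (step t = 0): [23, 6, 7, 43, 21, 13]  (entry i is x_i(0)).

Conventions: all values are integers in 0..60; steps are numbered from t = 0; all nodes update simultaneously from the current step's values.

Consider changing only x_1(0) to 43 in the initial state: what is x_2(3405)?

Answer: x_2(3405) = 35
Key observation: The state at step 6, [37, 37, 37, 37, 37, 37], reappears at step 16: the system is in a cycle of period 10 from step 6 on.  Therefore the state at step 3405 equals the state at step 6 + ((3405 - 6) mod 10) = 15, which is [35, 35, 35, 35, 35, 35].

Derivation:
t=0: [23, 43, 7, 43, 21, 13]
t=1: [15, 15, 16, 15, 21, 19]
t=2: [42, 42, 43, 42, 45, 44]
t=3: [33, 33, 26, 33, 27, 27]
t=4: [22, 22, 20, 22, 20, 20]
t=5: [56, 56, 55, 56, 55, 55]
t=6: [37, 37, 37, 37, 37, 37]
t=7: [43, 43, 43, 43, 43, 43]
t=8: [0, 0, 0, 0, 0, 0]
t=9: [54, 54, 54, 54, 54, 54]
t=10: [33, 33, 33, 33, 33, 33]
t=11: [31, 31, 31, 31, 31, 31]
t=12: [25, 25, 25, 25, 25, 25]
t=13: [7, 7, 7, 7, 7, 7]
t=14: [14, 14, 14, 14, 14, 14]
t=15: [35, 35, 35, 35, 35, 35]
t=16: [37, 37, 37, 37, 37, 37]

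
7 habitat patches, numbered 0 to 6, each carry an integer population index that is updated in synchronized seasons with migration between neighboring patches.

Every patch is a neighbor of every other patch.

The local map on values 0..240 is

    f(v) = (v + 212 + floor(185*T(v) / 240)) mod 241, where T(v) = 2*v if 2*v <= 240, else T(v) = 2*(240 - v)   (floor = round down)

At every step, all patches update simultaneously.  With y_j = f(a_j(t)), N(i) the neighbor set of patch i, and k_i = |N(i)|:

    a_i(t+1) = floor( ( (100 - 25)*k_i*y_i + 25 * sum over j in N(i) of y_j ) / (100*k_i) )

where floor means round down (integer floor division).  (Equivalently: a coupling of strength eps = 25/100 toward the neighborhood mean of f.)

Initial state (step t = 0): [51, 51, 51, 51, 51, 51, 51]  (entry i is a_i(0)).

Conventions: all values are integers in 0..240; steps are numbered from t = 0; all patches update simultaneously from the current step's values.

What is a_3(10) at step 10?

Answer: a_3(10) = 221

Derivation:
t=0: [51, 51, 51, 51, 51, 51, 51]
t=1: [100, 100, 100, 100, 100, 100, 100]
t=2: [225, 225, 225, 225, 225, 225, 225]
t=3: [219, 219, 219, 219, 219, 219, 219]
t=4: [222, 222, 222, 222, 222, 222, 222]
t=5: [220, 220, 220, 220, 220, 220, 220]
t=6: [221, 221, 221, 221, 221, 221, 221]
t=7: [221, 221, 221, 221, 221, 221, 221]
t=8: [221, 221, 221, 221, 221, 221, 221]
t=9: [221, 221, 221, 221, 221, 221, 221]
t=10: [221, 221, 221, 221, 221, 221, 221]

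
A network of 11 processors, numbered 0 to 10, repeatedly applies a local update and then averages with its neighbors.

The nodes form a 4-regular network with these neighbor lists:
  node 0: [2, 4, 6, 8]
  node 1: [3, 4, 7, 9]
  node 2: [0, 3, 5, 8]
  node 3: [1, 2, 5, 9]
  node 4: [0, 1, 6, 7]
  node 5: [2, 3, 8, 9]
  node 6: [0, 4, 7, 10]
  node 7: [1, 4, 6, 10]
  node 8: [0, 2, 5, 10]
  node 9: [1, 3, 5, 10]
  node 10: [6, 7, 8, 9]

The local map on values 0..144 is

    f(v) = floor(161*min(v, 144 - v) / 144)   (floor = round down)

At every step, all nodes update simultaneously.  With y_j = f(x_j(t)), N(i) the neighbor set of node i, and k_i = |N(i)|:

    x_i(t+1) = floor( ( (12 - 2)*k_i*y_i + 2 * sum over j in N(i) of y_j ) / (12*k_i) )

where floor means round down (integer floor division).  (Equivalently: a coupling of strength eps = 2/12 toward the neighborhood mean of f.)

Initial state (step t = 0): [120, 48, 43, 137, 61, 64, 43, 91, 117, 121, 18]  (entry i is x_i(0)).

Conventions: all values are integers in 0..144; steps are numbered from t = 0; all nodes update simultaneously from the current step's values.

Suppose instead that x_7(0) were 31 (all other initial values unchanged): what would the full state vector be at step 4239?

Simulating step by step:
t=0: [120, 48, 43, 137, 61, 64, 43, 31, 117, 121, 18]
t=1: [29, 49, 45, 14, 63, 63, 46, 36, 31, 27, 22]
t=2: [35, 51, 47, 21, 65, 63, 49, 41, 35, 31, 26]
t=3: [41, 54, 50, 28, 68, 64, 52, 46, 40, 35, 31]
t=4: [47, 58, 53, 35, 72, 66, 56, 52, 45, 40, 36]
t=5: [53, 62, 58, 42, 76, 68, 61, 58, 51, 45, 42]
t=6: [60, 67, 63, 49, 74, 72, 66, 64, 57, 51, 48]
t=7: [67, 72, 69, 56, 76, 76, 72, 70, 63, 58, 55]
t=8: [74, 78, 75, 64, 76, 74, 78, 77, 70, 64, 63]
t=9: [77, 73, 76, 71, 75, 77, 73, 73, 77, 71, 70]
t=10: [74, 78, 75, 78, 77, 74, 78, 78, 74, 78, 77]
t=11: [77, 73, 76, 73, 74, 77, 73, 73, 77, 73, 74]
t=12: [74, 78, 75, 78, 77, 74, 78, 78, 74, 78, 77]

Answer: [77, 73, 76, 73, 74, 77, 73, 73, 77, 73, 74]
Key observation: The state at step 10, [74, 78, 75, 78, 77, 74, 78, 78, 74, 78, 77], reappears at step 12: the system is in a cycle of period 2 from step 10 on.  Therefore the state at step 4239 equals the state at step 10 + ((4239 - 10) mod 2) = 11, which is [77, 73, 76, 73, 74, 77, 73, 73, 77, 73, 74].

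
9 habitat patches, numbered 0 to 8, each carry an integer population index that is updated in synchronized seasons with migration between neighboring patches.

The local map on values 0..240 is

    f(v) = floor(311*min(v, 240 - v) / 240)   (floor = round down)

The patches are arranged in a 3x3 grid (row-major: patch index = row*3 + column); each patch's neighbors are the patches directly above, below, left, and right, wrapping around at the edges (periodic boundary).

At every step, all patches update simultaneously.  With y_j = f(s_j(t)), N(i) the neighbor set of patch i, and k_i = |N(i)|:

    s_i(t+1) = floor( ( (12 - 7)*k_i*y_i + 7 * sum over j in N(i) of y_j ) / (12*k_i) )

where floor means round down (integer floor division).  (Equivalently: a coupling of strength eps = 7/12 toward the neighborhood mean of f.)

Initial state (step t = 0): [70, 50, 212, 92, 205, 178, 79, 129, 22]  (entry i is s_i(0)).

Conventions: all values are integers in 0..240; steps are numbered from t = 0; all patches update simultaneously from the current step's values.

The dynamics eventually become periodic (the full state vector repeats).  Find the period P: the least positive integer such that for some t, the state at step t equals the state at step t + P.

Answer: 4
Key observation: The state at step 12, [151, 151, 151, 151, 151, 151, 151, 151, 151], reappears at step 16 — and no state repeats earlier — so the cycle the system enters has period 4.

Derivation:
t=0: [70, 50, 212, 92, 205, 178, 79, 129, 22]
t=1: [84, 72, 53, 95, 77, 66, 97, 94, 64]
t=2: [104, 96, 82, 112, 102, 89, 115, 108, 92]
t=3: [132, 126, 115, 137, 131, 121, 140, 134, 123]
t=4: [139, 143, 148, 137, 142, 147, 135, 139, 145]
t=5: [128, 125, 122, 130, 126, 123, 131, 128, 124]
t=6: [145, 147, 150, 144, 146, 149, 143, 146, 148]
t=7: [121, 120, 118, 122, 120, 118, 123, 121, 119]
t=8: [153, 154, 153, 152, 153, 152, 152, 153, 152]
t=9: [112, 111, 112, 113, 112, 113, 113, 112, 113]
t=10: [145, 144, 145, 145, 145, 145, 145, 145, 145]
t=11: [123, 123, 123, 123, 123, 123, 123, 123, 123]
t=12: [151, 151, 151, 151, 151, 151, 151, 151, 151]
t=13: [115, 115, 115, 115, 115, 115, 115, 115, 115]
t=14: [149, 149, 149, 149, 149, 149, 149, 149, 149]
t=15: [117, 117, 117, 117, 117, 117, 117, 117, 117]
t=16: [151, 151, 151, 151, 151, 151, 151, 151, 151]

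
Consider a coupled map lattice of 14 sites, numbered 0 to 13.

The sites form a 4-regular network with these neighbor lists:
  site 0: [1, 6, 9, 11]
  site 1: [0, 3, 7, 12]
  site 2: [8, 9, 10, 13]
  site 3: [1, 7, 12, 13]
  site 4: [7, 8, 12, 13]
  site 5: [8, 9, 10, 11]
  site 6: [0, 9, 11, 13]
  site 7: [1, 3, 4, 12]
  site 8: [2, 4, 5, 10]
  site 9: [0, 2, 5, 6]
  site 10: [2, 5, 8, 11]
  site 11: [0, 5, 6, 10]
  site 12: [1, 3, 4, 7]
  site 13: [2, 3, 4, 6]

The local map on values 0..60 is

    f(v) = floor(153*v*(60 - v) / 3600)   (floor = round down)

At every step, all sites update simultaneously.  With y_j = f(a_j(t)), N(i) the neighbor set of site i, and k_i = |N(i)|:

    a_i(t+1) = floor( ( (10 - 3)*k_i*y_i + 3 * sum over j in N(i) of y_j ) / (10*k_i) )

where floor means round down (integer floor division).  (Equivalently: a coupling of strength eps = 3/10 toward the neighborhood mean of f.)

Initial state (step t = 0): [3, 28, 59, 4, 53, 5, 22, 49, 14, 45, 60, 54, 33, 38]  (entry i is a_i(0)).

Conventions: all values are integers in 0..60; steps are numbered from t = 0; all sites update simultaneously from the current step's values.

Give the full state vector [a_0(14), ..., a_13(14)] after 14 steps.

Answer: [36, 36, 36, 36, 36, 36, 36, 36, 36, 36, 36, 36, 36, 36]

Derivation:
t=0: [3, 28, 59, 4, 53, 5, 22, 49, 14, 45, 60, 54, 33, 38]
t=1: [13, 32, 8, 16, 19, 12, 30, 22, 21, 23, 3, 13, 32, 29]
t=2: [27, 36, 20, 31, 33, 24, 35, 34, 29, 33, 12, 24, 36, 35]
t=3: [36, 36, 34, 37, 37, 35, 36, 36, 36, 36, 27, 35, 36, 36]
t=4: [36, 36, 36, 36, 36, 36, 36, 36, 36, 36, 36, 36, 36, 36]
t=5: [36, 36, 36, 36, 36, 36, 36, 36, 36, 36, 36, 36, 36, 36]
t=6: [36, 36, 36, 36, 36, 36, 36, 36, 36, 36, 36, 36, 36, 36]
t=7: [36, 36, 36, 36, 36, 36, 36, 36, 36, 36, 36, 36, 36, 36]
t=8: [36, 36, 36, 36, 36, 36, 36, 36, 36, 36, 36, 36, 36, 36]
t=9: [36, 36, 36, 36, 36, 36, 36, 36, 36, 36, 36, 36, 36, 36]
t=10: [36, 36, 36, 36, 36, 36, 36, 36, 36, 36, 36, 36, 36, 36]
t=11: [36, 36, 36, 36, 36, 36, 36, 36, 36, 36, 36, 36, 36, 36]
t=12: [36, 36, 36, 36, 36, 36, 36, 36, 36, 36, 36, 36, 36, 36]
t=13: [36, 36, 36, 36, 36, 36, 36, 36, 36, 36, 36, 36, 36, 36]
t=14: [36, 36, 36, 36, 36, 36, 36, 36, 36, 36, 36, 36, 36, 36]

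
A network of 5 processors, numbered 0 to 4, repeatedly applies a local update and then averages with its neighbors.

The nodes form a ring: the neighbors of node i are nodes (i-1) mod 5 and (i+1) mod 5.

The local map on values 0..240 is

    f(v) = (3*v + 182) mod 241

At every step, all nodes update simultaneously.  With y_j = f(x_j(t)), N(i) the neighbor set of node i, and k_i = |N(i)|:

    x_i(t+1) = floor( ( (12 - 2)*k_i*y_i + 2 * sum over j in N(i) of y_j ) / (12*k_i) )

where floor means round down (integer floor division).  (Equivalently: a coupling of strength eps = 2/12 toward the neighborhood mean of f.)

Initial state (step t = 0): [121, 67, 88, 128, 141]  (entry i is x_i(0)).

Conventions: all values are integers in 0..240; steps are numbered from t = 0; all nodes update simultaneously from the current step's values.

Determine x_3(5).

Answer: x_3(5) = 105

Derivation:
t=0: [121, 67, 88, 128, 141]
t=1: [74, 140, 189, 97, 114]
t=2: [149, 115, 51, 199, 67]
t=3: [138, 57, 86, 66, 135]
t=4: [113, 119, 186, 141, 108]
t=5: [39, 52, 29, 105, 33]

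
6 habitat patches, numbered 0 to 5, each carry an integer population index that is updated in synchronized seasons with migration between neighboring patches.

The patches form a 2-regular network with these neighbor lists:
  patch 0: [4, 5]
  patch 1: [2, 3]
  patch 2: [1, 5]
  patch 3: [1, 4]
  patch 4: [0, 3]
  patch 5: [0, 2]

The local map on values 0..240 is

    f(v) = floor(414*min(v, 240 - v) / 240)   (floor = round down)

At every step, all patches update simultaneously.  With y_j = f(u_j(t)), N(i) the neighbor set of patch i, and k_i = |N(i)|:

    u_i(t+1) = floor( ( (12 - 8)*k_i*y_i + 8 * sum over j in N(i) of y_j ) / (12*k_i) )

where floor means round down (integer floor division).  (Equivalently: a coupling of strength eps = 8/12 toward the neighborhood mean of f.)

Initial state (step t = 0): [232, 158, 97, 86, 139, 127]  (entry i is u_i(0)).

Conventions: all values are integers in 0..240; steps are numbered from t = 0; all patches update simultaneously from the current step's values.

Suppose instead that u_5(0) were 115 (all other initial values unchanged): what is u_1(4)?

Answer: u_1(4) = 167
Key observation: This trace re-runs the system from the modified initial state.

Derivation:
t=0: [232, 158, 97, 86, 139, 115]
t=1: [128, 152, 168, 154, 111, 126]
t=2: [193, 141, 157, 163, 177, 171]
t=3: [102, 148, 144, 136, 107, 114]
t=4: [185, 167, 173, 173, 179, 178]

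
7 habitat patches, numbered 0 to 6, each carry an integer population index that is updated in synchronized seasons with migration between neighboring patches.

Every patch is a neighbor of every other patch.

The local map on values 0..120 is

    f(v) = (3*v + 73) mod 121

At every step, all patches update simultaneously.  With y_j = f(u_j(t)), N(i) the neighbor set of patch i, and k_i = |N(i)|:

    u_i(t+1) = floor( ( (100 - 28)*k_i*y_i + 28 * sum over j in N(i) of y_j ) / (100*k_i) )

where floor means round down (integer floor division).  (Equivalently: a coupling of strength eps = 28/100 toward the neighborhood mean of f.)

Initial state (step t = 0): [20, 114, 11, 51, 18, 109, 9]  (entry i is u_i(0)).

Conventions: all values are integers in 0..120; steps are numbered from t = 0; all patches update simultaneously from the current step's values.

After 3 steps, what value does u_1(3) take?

Simulating step by step:
t=0: [20, 114, 11, 51, 18, 109, 9]
t=1: [27, 54, 90, 90, 23, 44, 86]
t=2: [47, 102, 93, 93, 39, 81, 85]
t=3: [88, 36, 100, 100, 72, 75, 83]

Answer: u_1(3) = 36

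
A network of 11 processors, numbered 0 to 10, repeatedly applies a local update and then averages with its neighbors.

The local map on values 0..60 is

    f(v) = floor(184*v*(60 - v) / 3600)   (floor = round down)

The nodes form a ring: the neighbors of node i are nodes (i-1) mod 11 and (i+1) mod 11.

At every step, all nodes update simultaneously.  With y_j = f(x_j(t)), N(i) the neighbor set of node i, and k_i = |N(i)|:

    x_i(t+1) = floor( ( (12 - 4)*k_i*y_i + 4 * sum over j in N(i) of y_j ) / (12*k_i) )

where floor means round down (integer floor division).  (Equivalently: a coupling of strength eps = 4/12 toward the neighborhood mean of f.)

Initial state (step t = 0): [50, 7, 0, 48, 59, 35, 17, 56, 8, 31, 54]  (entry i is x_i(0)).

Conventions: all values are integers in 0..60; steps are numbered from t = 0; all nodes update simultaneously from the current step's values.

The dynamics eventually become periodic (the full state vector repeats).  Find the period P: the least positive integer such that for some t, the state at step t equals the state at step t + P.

Simulating step by step:
t=0: [50, 7, 0, 48, 59, 35, 17, 56, 8, 31, 54]
t=1: [22, 16, 7, 19, 14, 36, 33, 17, 23, 36, 22]
t=2: [40, 33, 24, 34, 35, 42, 43, 39, 42, 43, 42]
t=3: [40, 44, 44, 44, 43, 38, 37, 39, 38, 37, 38]
t=4: [39, 35, 35, 35, 37, 41, 42, 41, 42, 42, 41]
t=5: [41, 43, 44, 43, 42, 39, 38, 38, 38, 38, 39]
t=6: [39, 37, 35, 36, 38, 40, 41, 42, 42, 41, 40]
t=7: [41, 42, 43, 43, 42, 40, 39, 38, 38, 39, 40]
t=8: [39, 38, 37, 37, 38, 39, 41, 41, 41, 41, 40]
t=9: [41, 42, 42, 42, 42, 40, 39, 39, 39, 39, 40]
t=10: [39, 38, 38, 38, 38, 39, 40, 41, 41, 40, 40]
t=11: [41, 41, 42, 42, 41, 41, 40, 39, 39, 39, 40]
t=12: [39, 38, 38, 38, 38, 39, 40, 40, 41, 40, 40]
t=13: [41, 41, 42, 42, 41, 41, 40, 39, 39, 39, 40]

Answer: 2
Key observation: The state at step 11, [41, 41, 42, 42, 41, 41, 40, 39, 39, 39, 40], reappears at step 13 — and no state repeats earlier — so the cycle the system enters has period 2.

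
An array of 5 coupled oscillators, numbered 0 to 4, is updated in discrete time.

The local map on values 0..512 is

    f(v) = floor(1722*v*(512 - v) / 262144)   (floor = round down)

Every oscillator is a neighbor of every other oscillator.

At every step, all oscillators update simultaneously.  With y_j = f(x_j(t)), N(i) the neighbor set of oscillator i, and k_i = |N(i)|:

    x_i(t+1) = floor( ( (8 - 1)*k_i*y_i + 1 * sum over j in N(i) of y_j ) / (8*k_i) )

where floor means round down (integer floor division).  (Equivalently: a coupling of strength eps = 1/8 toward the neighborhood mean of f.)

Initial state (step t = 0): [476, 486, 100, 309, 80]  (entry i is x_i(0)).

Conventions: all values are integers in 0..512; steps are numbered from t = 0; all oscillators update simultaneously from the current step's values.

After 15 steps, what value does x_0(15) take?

Answer: x_0(15) = 419

Derivation:
t=0: [476, 486, 100, 309, 80]
t=1: [129, 104, 262, 382, 226]
t=2: [329, 290, 418, 330, 413]
t=3: [387, 410, 271, 386, 280]
t=4: [322, 286, 417, 324, 414]
t=5: [393, 412, 274, 392, 279]
t=6: [313, 282, 415, 315, 414]
t=7: [400, 414, 278, 398, 279]
t=8: [301, 277, 413, 304, 413]
t=9: [407, 416, 282, 406, 282]
t=10: [288, 273, 411, 290, 411]
t=11: [413, 417, 286, 412, 286]
t=12: [277, 270, 409, 279, 409]
t=13: [417, 419, 290, 417, 290]
t=14: [269, 265, 406, 269, 406]
t=15: [419, 419, 295, 419, 295]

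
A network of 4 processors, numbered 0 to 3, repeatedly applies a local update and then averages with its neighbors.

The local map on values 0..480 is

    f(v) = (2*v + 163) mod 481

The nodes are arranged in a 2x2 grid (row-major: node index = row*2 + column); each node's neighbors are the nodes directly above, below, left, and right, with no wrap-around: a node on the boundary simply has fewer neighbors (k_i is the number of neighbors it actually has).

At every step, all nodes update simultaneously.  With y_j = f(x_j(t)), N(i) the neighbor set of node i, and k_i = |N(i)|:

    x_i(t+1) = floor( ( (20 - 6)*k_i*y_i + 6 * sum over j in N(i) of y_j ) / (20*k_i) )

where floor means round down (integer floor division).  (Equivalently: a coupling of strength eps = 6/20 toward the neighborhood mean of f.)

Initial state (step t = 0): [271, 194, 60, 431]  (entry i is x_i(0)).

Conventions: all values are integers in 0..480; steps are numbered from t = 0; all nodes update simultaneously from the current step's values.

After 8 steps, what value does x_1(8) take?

Simulating step by step:
t=0: [271, 194, 60, 431]
t=1: [209, 92, 241, 97]
t=2: [146, 311, 183, 326]
t=3: [371, 331, 151, 286]
t=4: [418, 342, 427, 299]
t=5: [89, 303, 86, 259]
t=6: [332, 282, 315, 233]
t=7: [325, 246, 292, 187]
t=8: [298, 180, 244, 105]

Answer: x_1(8) = 180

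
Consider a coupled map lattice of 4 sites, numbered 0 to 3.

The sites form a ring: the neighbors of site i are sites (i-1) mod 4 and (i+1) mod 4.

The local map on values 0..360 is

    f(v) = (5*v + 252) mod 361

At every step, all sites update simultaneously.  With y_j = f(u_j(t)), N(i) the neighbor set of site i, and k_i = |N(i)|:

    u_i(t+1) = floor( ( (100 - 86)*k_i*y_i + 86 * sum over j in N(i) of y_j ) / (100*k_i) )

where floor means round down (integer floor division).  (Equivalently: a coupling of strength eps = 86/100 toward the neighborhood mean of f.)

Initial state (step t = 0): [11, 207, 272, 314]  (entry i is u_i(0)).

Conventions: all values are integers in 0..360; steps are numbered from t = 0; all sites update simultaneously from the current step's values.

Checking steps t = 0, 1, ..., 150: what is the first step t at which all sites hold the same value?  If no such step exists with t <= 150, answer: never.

Simulating step by step:
t=0: [11, 207, 272, 314]  (not all equal)
t=1: [138, 232, 118, 206]  (not all equal)
t=2: [257, 192, 243, 174]  (not all equal)
t=3: [85, 67, 75, 55]  (not all equal)
t=4: [212, 281, 205, 273]  (not all equal)
t=5: [198, 211, 193, 206]  (not all equal)
t=6: [204, 157, 200, 153]  (not all equal)
t=7: [288, 198, 285, 195]  (not all equal)
t=8: [165, 229, 162, 226]  (not all equal)
t=9: [313, 342, 311, 340]  (not all equal)
t=10: [132, 28, 131, 26]  (not all equal)
t=11: [48, 165, 48, 164]  (not all equal)
t=12: [321, 162, 321, 161]  (not all equal)
t=13: [297, 92, 297, 91]  (not all equal)
t=14: [340, 301, 340, 300]  (not all equal)
t=15: [287, 170, 287, 169]  (not all equal)
t=16: [48, 211, 48, 210]  (not all equal)
t=17: [208, 144, 208, 143]  (not all equal)
t=18: [242, 214, 242, 214]  (not all equal)
t=19: [208, 48, 208, 48]  (not all equal)
t=20: [141, 198, 141, 198]  (not all equal)
t=21: [169, 224, 169, 224]  (not all equal)
t=22: [250, 52, 250, 52]  (not all equal)
t=23: [137, 71, 137, 71]  (not all equal)
t=24: [241, 219, 241, 219]  (not all equal)
t=25: [228, 48, 228, 48]  (not all equal)
t=26: [155, 284, 155, 284]  (not all equal)
t=27: [238, 294, 238, 294]  (not all equal)
t=28: [289, 347, 289, 347]  (not all equal)
t=29: [191, 243, 191, 243]  (not all equal)
t=30: [37, 109, 37, 109]  (not all equal)
t=31: [75, 75, 75, 75]  (all equal)

Answer: 31
Key observation: Synchronization is absorbing here: once all sites are equal they stay equal, and step 31 is the first all-equal step.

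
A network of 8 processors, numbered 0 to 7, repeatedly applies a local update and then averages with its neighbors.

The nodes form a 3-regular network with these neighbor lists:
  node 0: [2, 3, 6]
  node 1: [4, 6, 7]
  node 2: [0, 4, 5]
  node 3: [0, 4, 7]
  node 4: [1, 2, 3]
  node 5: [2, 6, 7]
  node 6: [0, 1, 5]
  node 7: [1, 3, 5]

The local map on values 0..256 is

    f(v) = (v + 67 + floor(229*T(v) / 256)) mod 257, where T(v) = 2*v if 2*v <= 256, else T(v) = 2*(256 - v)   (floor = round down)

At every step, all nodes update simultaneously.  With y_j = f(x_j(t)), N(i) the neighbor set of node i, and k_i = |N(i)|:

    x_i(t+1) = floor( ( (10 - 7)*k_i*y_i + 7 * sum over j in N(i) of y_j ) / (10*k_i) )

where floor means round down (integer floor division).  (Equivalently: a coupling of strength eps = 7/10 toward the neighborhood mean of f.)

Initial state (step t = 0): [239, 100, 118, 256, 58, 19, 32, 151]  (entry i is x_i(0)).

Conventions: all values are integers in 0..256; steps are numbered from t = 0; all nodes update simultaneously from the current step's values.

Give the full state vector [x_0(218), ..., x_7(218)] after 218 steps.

Simulating step by step:
t=0: [239, 100, 118, 256, 58, 19, 32, 151]
t=1: [107, 150, 141, 125, 136, 139, 113, 108]
t=2: [134, 137, 146, 135, 156, 138, 134, 141]
t=3: [159, 155, 154, 156, 153, 157, 160, 158]
t=4: [143, 144, 144, 144, 145, 143, 142, 143]
t=5: [154, 154, 154, 154, 153, 154, 154, 154]
t=6: [146, 146, 146, 146, 146, 146, 146, 146]
t=7: [152, 152, 152, 152, 152, 152, 152, 152]
t=8: [148, 148, 148, 148, 148, 148, 148, 148]
t=9: [151, 151, 151, 151, 151, 151, 151, 151]
t=10: [148, 148, 148, 148, 148, 148, 148, 148]

Answer: [148, 148, 148, 148, 148, 148, 148, 148]
Key observation: The state at step 8, [148, 148, 148, 148, 148, 148, 148, 148], reappears at step 10: the system is in a cycle of period 2 from step 8 on.  Therefore the state at step 218 equals the state at step 8 + ((218 - 8) mod 2) = 8, which is [148, 148, 148, 148, 148, 148, 148, 148].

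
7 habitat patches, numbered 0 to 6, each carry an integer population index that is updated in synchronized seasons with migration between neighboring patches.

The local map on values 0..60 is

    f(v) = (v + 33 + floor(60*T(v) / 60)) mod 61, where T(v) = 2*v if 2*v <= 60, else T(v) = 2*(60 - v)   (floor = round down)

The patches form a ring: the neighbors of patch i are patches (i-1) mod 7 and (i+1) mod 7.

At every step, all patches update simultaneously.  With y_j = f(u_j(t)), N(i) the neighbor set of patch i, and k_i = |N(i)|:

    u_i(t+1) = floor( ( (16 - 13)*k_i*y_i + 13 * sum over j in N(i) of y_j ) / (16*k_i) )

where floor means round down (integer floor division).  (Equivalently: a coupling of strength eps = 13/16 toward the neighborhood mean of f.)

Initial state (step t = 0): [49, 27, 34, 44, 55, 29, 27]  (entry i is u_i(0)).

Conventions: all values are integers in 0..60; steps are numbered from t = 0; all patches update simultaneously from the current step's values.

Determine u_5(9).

Simulating step by step:
t=0: [49, 27, 34, 44, 55, 29, 27]
t=1: [51, 50, 51, 47, 50, 47, 51]
t=2: [41, 41, 43, 42, 44, 42, 42]
t=3: [50, 50, 50, 48, 49, 49, 50]
t=4: [42, 42, 42, 42, 43, 42, 42]
t=5: [50, 50, 50, 49, 49, 49, 50]
t=6: [42, 42, 42, 42, 43, 42, 42]
t=7: [50, 50, 50, 49, 49, 49, 50]
t=8: [42, 42, 42, 42, 43, 42, 42]
t=9: [50, 50, 50, 49, 49, 49, 50]

Answer: u_5(9) = 49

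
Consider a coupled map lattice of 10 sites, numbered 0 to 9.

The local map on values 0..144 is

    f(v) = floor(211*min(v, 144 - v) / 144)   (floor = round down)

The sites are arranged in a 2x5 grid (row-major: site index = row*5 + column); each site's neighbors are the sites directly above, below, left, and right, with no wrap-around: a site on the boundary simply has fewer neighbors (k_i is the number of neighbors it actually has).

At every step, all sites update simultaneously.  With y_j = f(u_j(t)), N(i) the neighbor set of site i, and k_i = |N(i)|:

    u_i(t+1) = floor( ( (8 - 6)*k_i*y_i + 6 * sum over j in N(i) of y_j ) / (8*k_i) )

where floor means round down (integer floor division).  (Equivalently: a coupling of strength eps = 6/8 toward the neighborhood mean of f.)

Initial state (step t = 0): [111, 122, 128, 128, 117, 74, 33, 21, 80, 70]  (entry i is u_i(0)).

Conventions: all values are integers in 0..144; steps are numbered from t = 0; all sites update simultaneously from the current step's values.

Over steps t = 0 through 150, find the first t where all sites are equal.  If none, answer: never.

Answer: 39
Key observation: Synchronization is absorbing here: once all sites are equal they stay equal, and step 39 is the first all-equal step.

Derivation:
t=0: [111, 122, 128, 128, 117, 74, 33, 21, 80, 70]  (not all equal)
t=1: [62, 37, 27, 44, 56, 61, 53, 48, 62, 75]  (not all equal)
t=2: [76, 65, 56, 68, 82, 84, 72, 69, 81, 89]  (not all equal)
t=3: [93, 95, 94, 90, 89, 98, 97, 95, 93, 88]  (not all equal)
t=4: [70, 71, 73, 76, 80, 70, 69, 71, 76, 78]  (not all equal)
t=5: [102, 102, 102, 98, 96, 101, 102, 102, 99, 96]  (not all equal)
t=6: [61, 61, 62, 65, 68, 61, 61, 62, 65, 68]  (not all equal)
t=7: [89, 89, 91, 94, 97, 89, 89, 91, 94, 97]  (not all equal)
t=8: [80, 79, 76, 72, 69, 80, 79, 76, 72, 69]  (not all equal)
t=9: [93, 95, 99, 102, 102, 93, 95, 99, 102, 102]  (not all equal)
t=10: [72, 70, 65, 62, 61, 72, 70, 65, 62, 61]  (not all equal)
t=11: [103, 101, 95, 91, 89, 103, 101, 95, 91, 89]  (not all equal)
t=12: [61, 64, 70, 76, 78, 61, 64, 70, 76, 78]  (not all equal)
t=13: [90, 94, 99, 99, 97, 90, 94, 99, 99, 97]  (not all equal)
t=14: [76, 72, 67, 65, 66, 76, 72, 67, 65, 66]  (not all equal)
t=15: [101, 101, 99, 96, 95, 101, 101, 99, 96, 95]  (not all equal)
t=16: [63, 63, 65, 69, 70, 63, 63, 65, 69, 70]  (not all equal)
t=17: [92, 92, 95, 99, 101, 92, 92, 95, 99, 101]  (not all equal)
t=18: [76, 74, 70, 66, 63, 76, 74, 70, 66, 63]  (not all equal)
t=19: [100, 101, 100, 96, 93, 100, 101, 100, 96, 93]  (not all equal)
t=20: [63, 63, 65, 69, 72, 63, 63, 65, 69, 72]  (not all equal)
t=21: [92, 92, 95, 100, 103, 92, 92, 95, 100, 103]  (not all equal)
t=22: [76, 74, 70, 64, 61, 76, 74, 70, 64, 61]  (not all equal)
t=23: [100, 101, 99, 94, 90, 100, 101, 99, 94, 90]  (not all equal)
t=24: [63, 63, 66, 72, 76, 63, 63, 66, 72, 76]  (not all equal)
t=25: [92, 93, 97, 101, 101, 92, 93, 97, 101, 101]  (not all equal)
t=26: [75, 73, 68, 64, 63, 75, 73, 68, 64, 63]  (not all equal)
t=27: [102, 102, 98, 94, 92, 102, 102, 98, 94, 92]  (not all equal)
t=28: [61, 62, 67, 72, 74, 61, 62, 67, 72, 74]  (not all equal)
t=29: [89, 91, 97, 102, 103, 89, 91, 97, 102, 103]  (not all equal)
t=30: [78, 75, 68, 62, 60, 78, 75, 68, 62, 60]  (not all equal)
t=31: [97, 99, 97, 91, 88, 97, 99, 97, 91, 88]  (not all equal)
t=32: [66, 66, 69, 76, 80, 66, 66, 69, 76, 80]  (not all equal)
t=33: [96, 97, 99, 98, 95, 96, 97, 99, 98, 95]  (not all equal)
t=34: [69, 67, 66, 67, 69, 69, 67, 66, 67, 69]  (not all equal)
t=35: [99, 98, 97, 98, 99, 99, 98, 97, 98, 99]  (not all equal)
t=36: [65, 66, 67, 66, 65, 65, 66, 67, 66, 65]  (not all equal)
t=37: [95, 96, 97, 96, 95, 95, 96, 97, 96, 95]  (not all equal)
t=38: [70, 69, 69, 69, 70, 70, 69, 69, 69, 70]  (not all equal)
t=39: [101, 101, 101, 101, 101, 101, 101, 101, 101, 101]  (all equal)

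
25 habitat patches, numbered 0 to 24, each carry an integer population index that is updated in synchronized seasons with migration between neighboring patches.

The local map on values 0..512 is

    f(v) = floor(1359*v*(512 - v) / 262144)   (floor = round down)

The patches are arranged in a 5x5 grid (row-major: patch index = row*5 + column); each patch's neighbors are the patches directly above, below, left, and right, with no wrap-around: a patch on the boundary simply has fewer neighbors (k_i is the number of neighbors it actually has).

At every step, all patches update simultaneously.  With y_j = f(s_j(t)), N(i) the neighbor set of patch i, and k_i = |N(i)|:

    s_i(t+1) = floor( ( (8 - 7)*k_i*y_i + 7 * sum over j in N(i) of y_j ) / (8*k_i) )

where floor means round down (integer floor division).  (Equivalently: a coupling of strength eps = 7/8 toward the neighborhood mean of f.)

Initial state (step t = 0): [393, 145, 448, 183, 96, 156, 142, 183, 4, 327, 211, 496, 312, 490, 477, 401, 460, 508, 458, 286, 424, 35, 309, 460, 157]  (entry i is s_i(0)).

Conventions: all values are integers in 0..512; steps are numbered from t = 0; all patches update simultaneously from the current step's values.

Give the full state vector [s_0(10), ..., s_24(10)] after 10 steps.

Simulating step by step:
t=0: [393, 145, 448, 183, 96, 156, 142, 183, 4, 327, 211, 496, 312, 490, 477, 401, 460, 508, 458, 286, 424, 35, 309, 460, 157]
t=1: [276, 227, 280, 145, 299, 281, 234, 203, 218, 127, 203, 234, 131, 126, 215, 217, 95, 198, 130, 188, 162, 198, 104, 231, 236]
t=2: [335, 336, 314, 325, 272, 333, 333, 316, 283, 321, 333, 288, 302, 289, 280, 281, 312, 245, 300, 309, 322, 249, 313, 279, 326]
t=3: [307, 311, 315, 329, 318, 308, 316, 323, 323, 333, 324, 319, 331, 332, 326, 318, 335, 327, 333, 326, 334, 322, 336, 323, 328]
t=4: [324, 322, 317, 317, 311, 321, 321, 316, 312, 315, 320, 313, 313, 311, 311, 311, 315, 308, 312, 311, 316, 308, 314, 309, 314]
t=5: [316, 317, 319, 322, 320, 316, 318, 320, 321, 323, 320, 319, 322, 323, 323, 320, 323, 322, 324, 323, 324, 321, 324, 322, 324]
t=6: [320, 319, 318, 317, 316, 319, 319, 318, 316, 316, 319, 317, 317, 316, 316, 316, 317, 315, 316, 315, 317, 315, 316, 315, 316]
t=7: [318, 318, 319, 320, 320, 318, 319, 319, 320, 321, 319, 319, 320, 320, 321, 319, 320, 320, 321, 321, 320, 320, 321, 321, 321]
t=8: [319, 319, 318, 318, 317, 319, 319, 318, 318, 317, 319, 318, 318, 317, 317, 318, 318, 317, 317, 317, 318, 317, 317, 317, 317]
t=9: [319, 319, 319, 319, 319, 319, 319, 319, 319, 319, 319, 319, 319, 319, 320, 319, 319, 319, 320, 320, 319, 319, 320, 320, 320]
t=10: [319, 319, 319, 319, 319, 319, 319, 319, 319, 318, 319, 319, 319, 318, 318, 319, 319, 318, 318, 318, 319, 318, 318, 318, 318]

Answer: [319, 319, 319, 319, 319, 319, 319, 319, 319, 318, 319, 319, 319, 318, 318, 319, 319, 318, 318, 318, 319, 318, 318, 318, 318]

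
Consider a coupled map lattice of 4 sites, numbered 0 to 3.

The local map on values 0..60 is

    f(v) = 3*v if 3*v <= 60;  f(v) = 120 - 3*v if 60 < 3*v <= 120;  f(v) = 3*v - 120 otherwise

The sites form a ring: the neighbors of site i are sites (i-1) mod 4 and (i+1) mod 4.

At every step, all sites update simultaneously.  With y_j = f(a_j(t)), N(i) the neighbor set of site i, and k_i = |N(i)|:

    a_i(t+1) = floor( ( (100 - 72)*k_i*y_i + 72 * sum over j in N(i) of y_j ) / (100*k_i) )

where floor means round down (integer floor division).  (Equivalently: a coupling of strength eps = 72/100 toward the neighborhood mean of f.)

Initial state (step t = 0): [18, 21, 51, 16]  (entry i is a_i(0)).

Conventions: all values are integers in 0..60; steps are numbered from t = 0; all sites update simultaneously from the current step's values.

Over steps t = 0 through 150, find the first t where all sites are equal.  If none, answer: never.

Simulating step by step:
t=0: [18, 21, 51, 16]  (not all equal)
t=1: [52, 47, 47, 44]  (not all equal)
t=2: [21, 26, 17, 23]  (not all equal)
t=3: [49, 50, 47, 53]  (not all equal)
t=4: [32, 25, 30, 28]  (not all equal)
t=5: [35, 32, 37, 29]  (not all equal)
t=6: [24, 15, 23, 17]  (not all equal)
t=7: [48, 48, 48, 49]  (not all equal)
t=8: [25, 24, 25, 24]  (not all equal)
t=9: [47, 45, 47, 45]  (not all equal)
t=10: [16, 19, 16, 19]  (not all equal)
t=11: [54, 50, 54, 50]  (not all equal)
t=12: [33, 38, 33, 38]  (not all equal)
t=13: [10, 16, 10, 16]  (not all equal)
t=14: [42, 35, 42, 35]  (not all equal)
t=15: [12, 8, 12, 8]  (not all equal)
t=16: [27, 32, 27, 32]  (not all equal)
t=17: [28, 34, 28, 34]  (not all equal)
t=18: [23, 30, 23, 30]  (not all equal)
t=19: [35, 45, 35, 45]  (not all equal)
t=20: [15, 15, 15, 15]  (all equal)

Answer: 20
Key observation: Synchronization is absorbing here: once all sites are equal they stay equal, and step 20 is the first all-equal step.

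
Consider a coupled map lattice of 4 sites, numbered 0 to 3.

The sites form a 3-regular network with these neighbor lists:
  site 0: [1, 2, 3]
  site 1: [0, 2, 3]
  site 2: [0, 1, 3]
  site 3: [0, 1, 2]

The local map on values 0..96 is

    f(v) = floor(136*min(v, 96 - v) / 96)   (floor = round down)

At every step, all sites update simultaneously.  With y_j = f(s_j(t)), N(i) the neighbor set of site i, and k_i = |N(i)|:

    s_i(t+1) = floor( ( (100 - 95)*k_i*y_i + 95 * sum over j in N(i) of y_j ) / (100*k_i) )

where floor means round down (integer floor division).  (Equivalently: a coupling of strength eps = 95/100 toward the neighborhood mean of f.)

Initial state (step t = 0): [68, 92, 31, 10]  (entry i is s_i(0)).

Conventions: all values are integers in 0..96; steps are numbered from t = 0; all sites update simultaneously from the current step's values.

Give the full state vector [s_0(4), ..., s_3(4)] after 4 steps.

Simulating step by step:
t=0: [68, 92, 31, 10]
t=1: [21, 30, 20, 28]
t=2: [35, 32, 36, 33]
t=3: [47, 48, 46, 48]
t=4: [66, 66, 67, 66]

Answer: [66, 66, 67, 66]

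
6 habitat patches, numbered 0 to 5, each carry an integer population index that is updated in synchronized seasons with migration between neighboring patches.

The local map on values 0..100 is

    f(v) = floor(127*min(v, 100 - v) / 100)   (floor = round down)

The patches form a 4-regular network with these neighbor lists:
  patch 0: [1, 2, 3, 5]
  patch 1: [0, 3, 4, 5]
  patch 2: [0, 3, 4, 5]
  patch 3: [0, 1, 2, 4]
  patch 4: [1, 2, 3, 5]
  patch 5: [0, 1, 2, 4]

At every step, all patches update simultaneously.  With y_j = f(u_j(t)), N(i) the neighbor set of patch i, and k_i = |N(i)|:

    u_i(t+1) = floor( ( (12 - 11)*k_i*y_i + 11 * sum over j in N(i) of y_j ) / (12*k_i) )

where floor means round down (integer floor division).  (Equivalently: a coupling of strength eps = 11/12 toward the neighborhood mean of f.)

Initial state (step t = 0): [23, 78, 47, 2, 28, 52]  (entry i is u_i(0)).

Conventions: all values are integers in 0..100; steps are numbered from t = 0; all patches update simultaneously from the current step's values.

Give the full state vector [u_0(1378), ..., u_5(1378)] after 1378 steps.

Answer: [63, 63, 63, 63, 63, 63]
Key observation: The state at step 4, [58, 58, 58, 58, 58, 58], reappears at step 12: the system is in a cycle of period 8 from step 4 on.  Therefore the state at step 1378 equals the state at step 4 + ((1378 - 4) mod 8) = 10, which is [63, 63, 63, 63, 63, 63].

Derivation:
t=0: [23, 78, 47, 2, 28, 52]
t=1: [36, 31, 33, 34, 36, 39]
t=2: [43, 44, 45, 42, 43, 43]
t=3: [54, 53, 54, 54, 54, 54]
t=4: [58, 58, 58, 58, 58, 58]
t=5: [53, 53, 53, 53, 53, 53]
t=6: [59, 59, 59, 59, 59, 59]
t=7: [52, 52, 52, 52, 52, 52]
t=8: [60, 60, 60, 60, 60, 60]
t=9: [50, 50, 50, 50, 50, 50]
t=10: [63, 63, 63, 63, 63, 63]
t=11: [46, 46, 46, 46, 46, 46]
t=12: [58, 58, 58, 58, 58, 58]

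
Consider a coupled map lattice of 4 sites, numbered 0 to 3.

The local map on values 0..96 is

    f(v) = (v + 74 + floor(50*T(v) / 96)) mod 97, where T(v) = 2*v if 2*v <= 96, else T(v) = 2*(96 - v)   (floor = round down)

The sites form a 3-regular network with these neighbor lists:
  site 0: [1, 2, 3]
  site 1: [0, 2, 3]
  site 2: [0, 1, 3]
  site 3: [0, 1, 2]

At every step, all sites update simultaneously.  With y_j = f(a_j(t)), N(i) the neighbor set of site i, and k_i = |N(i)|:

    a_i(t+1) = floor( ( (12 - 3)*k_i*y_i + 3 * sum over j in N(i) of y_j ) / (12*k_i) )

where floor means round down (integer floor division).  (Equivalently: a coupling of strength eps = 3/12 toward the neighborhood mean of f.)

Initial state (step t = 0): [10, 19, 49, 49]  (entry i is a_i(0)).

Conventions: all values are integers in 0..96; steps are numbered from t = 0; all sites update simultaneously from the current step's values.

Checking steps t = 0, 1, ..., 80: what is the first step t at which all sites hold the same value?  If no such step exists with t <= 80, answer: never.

Answer: 3
Key observation: Synchronization is absorbing here: once all sites are equal they stay equal, and step 3 is the first all-equal step.

Derivation:
t=0: [10, 19, 49, 49]  (not all equal)
t=1: [84, 31, 70, 70]  (not all equal)
t=2: [70, 48, 71, 71]  (not all equal)
t=3: [74, 74, 74, 74]  (all equal)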